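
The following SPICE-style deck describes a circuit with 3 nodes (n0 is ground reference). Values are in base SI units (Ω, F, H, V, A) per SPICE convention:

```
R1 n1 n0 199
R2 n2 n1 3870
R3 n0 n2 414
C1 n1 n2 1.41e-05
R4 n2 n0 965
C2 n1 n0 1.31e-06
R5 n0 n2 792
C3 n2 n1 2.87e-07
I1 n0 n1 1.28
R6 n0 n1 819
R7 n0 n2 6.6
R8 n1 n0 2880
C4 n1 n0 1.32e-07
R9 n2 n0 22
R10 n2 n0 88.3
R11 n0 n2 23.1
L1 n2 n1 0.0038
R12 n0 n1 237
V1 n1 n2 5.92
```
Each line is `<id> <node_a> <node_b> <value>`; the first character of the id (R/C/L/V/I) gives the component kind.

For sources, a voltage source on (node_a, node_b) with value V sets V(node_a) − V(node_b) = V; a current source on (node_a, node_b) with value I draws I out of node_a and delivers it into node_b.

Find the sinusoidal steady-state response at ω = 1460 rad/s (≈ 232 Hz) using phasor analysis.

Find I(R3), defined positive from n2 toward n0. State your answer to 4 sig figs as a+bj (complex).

0.01099-0.0001994j A

Apply KCL at each of the 2 non-ground nodes and solve the resulting linear system.
Node n1: branches {R1, R2, C1, C2, C3, I1, R6, R8, C4, L1, R12, V1} → V_1 = 10.47-0.08254j
Node n2: branches {R2, R3, C1, R4, R5, C3, R7, R9, R10, R11, L1, V1} → V_2 = 4.552-0.08254j
Source currents: i(V1)=1.165+0.9215j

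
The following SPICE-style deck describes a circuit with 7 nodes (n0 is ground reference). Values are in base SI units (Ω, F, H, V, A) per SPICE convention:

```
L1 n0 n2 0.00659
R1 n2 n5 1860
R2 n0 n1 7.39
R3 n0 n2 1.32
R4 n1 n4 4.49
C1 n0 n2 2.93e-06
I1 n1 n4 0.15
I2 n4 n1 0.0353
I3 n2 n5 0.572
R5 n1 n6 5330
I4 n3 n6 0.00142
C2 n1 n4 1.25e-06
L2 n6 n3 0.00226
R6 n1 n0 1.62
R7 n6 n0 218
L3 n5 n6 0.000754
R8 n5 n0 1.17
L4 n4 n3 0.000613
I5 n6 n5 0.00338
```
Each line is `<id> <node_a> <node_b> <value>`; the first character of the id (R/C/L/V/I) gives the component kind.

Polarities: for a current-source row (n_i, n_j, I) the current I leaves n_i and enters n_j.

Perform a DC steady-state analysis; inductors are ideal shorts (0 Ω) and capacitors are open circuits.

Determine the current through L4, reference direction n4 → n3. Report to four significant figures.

Apply KCL at each of the 6 non-ground nodes and solve the resulting linear system.
Node n1: branches {R2, R4, I1, I2, R5, C2, R6} → V_1 = 0.02869
Node n2: branches {L1, R1, R3, C1, I3} → V_2 = 0.000
Node n3: branches {I4, L2, L4} → V_3 = 0.6401
Node n4: branches {R4, I1, I2, C2, L4} → V_4 = 0.6401
Node n5: branches {R1, I3, L3, R8, I5} → V_5 = 0.6401
Node n6: branches {R5, I4, L2, R7, L3, I5} → V_6 = 0.6401
Source currents: i(L1)=0.5717, i(L2)=0.02290, i(L3)=0.02791, i(L4)=-0.02148

-0.02148 A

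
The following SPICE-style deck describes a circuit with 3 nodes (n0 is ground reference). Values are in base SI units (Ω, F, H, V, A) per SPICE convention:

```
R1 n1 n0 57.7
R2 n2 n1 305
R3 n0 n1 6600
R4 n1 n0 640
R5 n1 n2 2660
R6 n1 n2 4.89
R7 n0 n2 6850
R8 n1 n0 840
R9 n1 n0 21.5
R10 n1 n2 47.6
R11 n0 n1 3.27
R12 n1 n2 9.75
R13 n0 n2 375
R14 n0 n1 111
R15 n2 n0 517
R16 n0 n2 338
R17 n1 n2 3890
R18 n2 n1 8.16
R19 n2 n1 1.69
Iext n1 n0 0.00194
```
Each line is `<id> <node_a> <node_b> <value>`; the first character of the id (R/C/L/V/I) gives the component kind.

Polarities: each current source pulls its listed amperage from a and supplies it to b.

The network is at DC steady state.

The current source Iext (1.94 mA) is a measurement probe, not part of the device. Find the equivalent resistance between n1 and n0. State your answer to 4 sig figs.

R_eq = 2.569 Ω

MNA unknowns: 2 node voltages V₁..V_2
R1: Y=0.01733 on G[1,0]
R2: Y=0.003279 on G[2,1]
R3: Y=0.0001515 on G[0,1]
R4: Y=0.001563 on G[1,0]
R5: Y=0.0003759 on G[1,2]
R6: Y=0.2045 on G[1,2]
R7: Y=0.0001460 on G[0,2]
R8: Y=0.001190 on G[1,0]
R9: Y=0.04651 on G[1,0]
R10: Y=0.02101 on G[1,2]
R11: Y=0.3058 on G[0,1]
R12: Y=0.1026 on G[1,2]
R13: Y=0.002667 on G[0,2]
R14: Y=0.009009 on G[0,1]
R15: Y=0.001934 on G[2,0]
R16: Y=0.002959 on G[0,2]
R17: Y=0.0002571 on G[1,2]
R18: Y=0.1225 on G[2,1]
R19: Y=0.5917 on G[2,1]
Iext: z[1]−=0.00194, z[0]+=0.00194
solve → V1=-0.004984, V2=-0.004948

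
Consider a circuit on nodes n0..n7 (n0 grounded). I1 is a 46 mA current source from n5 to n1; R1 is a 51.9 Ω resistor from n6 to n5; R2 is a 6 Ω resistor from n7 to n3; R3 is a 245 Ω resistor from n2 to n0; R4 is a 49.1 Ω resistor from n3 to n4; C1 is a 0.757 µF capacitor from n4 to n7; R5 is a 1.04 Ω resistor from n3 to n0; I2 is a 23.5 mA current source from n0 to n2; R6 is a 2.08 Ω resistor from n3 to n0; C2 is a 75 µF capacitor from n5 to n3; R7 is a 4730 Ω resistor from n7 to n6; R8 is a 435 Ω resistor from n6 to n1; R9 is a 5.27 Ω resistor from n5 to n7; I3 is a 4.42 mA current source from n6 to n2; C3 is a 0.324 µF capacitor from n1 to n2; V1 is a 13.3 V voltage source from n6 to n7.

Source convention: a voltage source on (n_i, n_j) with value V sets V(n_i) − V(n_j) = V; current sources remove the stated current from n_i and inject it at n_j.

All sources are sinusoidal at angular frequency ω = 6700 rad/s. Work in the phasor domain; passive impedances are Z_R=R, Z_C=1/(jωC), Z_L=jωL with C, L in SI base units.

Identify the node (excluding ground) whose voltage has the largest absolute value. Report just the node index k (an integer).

1

Element admittances at ω=6700 rad/s:
  I1: injects 0.046 A into n1 (from n5)
  Y(R1) = 0.01927+0.000j S between n6,n5
  Y(R2) = 0.1667+0.000j S between n7,n3
  Y(R3) = 0.004082+0.000j S between n2,n0
  Y(R4) = 0.02037+0.000j S between n3,n4
  Y(C1) = 0.000+0.005072j S between n4,n7
  Y(R5) = 0.9615+0.000j S between n3,n0
  I2: injects 0.0235 A into n2 (from n0)
  Y(R6) = 0.4808+0.000j S between n3,n0
  Y(C2) = 0.000+0.5025j S between n5,n3
  Y(R7) = 0.0002114+0.000j S between n7,n6
  Y(R8) = 0.002299+0.000j S between n6,n1
  Y(R9) = 0.1898+0.000j S between n5,n7
  I3: injects 0.00442 A into n2 (from n6)
  Y(C3) = 0.000+0.002171j S between n1,n2
  V1: constraint V(n6)−V(n7) = 13.3
Assemble and solve the 8×8 MNA system:
  V(n1)=21.30-7.743j  V(n2)=13.24+4.286j  V(n3)=-0.02117-0.01213j  V(n4)=-0.02970-0.1679j  V(n5)=-0.009375-0.1620j  V(n6)=12.64-0.1336j  V(n7)=-0.6551-0.1336j
  i(V1)=-0.2312-0.01804j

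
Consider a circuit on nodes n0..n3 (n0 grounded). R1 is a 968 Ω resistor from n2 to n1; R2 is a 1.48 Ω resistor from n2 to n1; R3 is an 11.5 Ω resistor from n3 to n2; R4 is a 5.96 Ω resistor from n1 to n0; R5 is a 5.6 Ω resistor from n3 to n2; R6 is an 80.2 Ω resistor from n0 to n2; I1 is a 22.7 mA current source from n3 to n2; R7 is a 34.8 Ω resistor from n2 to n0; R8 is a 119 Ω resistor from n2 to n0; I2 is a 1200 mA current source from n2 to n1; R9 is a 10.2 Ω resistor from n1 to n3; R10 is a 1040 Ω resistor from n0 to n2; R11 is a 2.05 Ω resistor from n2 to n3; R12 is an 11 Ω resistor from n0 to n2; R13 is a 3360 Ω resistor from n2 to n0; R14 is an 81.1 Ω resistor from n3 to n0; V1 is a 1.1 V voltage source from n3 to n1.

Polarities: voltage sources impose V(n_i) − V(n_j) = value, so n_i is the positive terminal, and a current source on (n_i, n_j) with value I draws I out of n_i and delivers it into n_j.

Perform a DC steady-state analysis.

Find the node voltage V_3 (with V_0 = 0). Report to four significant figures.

MNA unknowns: 3 node voltages V₁..V_3 plus 1 source current (V1)
R1: Y=0.001033 on G[2,1]
R2: Y=0.6757 on G[2,1]
R3: Y=0.08696 on G[3,2]
R4: Y=0.1678 on G[1,0]
R5: Y=0.1786 on G[3,2]
R6: Y=0.01247 on G[0,2]
I1: z[3]−=0.0227, z[2]+=0.0227
R7: Y=0.02874 on G[2,0]
R8: Y=0.008403 on G[2,0]
I2: z[2]−=1.2, z[1]+=1.2
R9: Y=0.09804 on G[1,3]
R10: Y=0.0009615 on G[0,2]
R11: Y=0.4878 on G[2,3]
R12: Y=0.09091 on G[0,2]
R13: Y=0.0002976 on G[2,0]
R14: Y=0.01233 on G[3,0]
V1: row V3−V1=1.1, i_V1 at 3,1
solve → V1=0.05785, V2=-0.1692, V3=1.158
aux → i_V1=-1.145

1.158 V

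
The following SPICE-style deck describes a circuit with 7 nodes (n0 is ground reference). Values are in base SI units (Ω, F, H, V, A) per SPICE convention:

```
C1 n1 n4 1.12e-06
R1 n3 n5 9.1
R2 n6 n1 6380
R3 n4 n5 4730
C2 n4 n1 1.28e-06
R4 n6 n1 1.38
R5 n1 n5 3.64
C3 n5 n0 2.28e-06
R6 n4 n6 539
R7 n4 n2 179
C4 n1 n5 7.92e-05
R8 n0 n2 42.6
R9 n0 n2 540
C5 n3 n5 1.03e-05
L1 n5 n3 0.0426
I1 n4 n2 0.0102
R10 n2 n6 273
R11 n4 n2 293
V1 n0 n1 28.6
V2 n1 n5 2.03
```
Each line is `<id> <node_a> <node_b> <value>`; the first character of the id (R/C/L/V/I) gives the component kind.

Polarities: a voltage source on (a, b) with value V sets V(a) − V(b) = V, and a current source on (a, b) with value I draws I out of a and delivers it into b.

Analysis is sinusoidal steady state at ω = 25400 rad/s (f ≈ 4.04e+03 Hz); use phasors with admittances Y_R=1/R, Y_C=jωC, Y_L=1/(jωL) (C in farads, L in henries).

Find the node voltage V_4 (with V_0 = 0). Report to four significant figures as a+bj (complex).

MNA unknowns: 6 node voltages V₁..V_6 plus 2 source currents (V1, V2)
C1: Y=0.000+0.02845j on G[1,4]
R1: Y=0.1099+0.000j on G[3,5]
R2: Y=0.0001567+0.000j on G[6,1]
R3: Y=0.0002114+0.000j on G[4,5]
C2: Y=0.000+0.03251j on G[4,1]
R4: Y=0.7246+0.000j on G[6,1]
R5: Y=0.2747+0.000j on G[1,5]
C3: Y=0.000+0.05791j on G[5,0]
R6: Y=0.001855+0.000j on G[4,6]
R7: Y=0.005587+0.000j on G[4,2]
C4: Y=0.000+2.012j on G[1,5]
R8: Y=0.02347+0.000j on G[0,2]
R9: Y=0.001852+0.000j on G[0,2]
C5: Y=0.000+0.2616j on G[3,5]
L1: Y=0.000-0.0009242j on G[5,3]
I1: z[4]−=0.0102, z[2]+=0.0102
R10: Y=0.003663+0.000j on G[2,6]
R11: Y=0.003413+0.000j on G[4,2]
V1: row V0−V1=28.6, i_V1 at 0,1
V2: row V1−V5=2.03, i_V2 at 1,5
solve → V1=-28.60+0.000j, V2=-9.164-0.6236j, V3=-30.63+0.000j, V4=-28.22-2.628j, V5=-30.63+0.000j, V6=-28.50-0.009804j
aux → i_V1=-0.2321-1.790j, i_V2=-0.5582-5.857j

-28.22-2.628j V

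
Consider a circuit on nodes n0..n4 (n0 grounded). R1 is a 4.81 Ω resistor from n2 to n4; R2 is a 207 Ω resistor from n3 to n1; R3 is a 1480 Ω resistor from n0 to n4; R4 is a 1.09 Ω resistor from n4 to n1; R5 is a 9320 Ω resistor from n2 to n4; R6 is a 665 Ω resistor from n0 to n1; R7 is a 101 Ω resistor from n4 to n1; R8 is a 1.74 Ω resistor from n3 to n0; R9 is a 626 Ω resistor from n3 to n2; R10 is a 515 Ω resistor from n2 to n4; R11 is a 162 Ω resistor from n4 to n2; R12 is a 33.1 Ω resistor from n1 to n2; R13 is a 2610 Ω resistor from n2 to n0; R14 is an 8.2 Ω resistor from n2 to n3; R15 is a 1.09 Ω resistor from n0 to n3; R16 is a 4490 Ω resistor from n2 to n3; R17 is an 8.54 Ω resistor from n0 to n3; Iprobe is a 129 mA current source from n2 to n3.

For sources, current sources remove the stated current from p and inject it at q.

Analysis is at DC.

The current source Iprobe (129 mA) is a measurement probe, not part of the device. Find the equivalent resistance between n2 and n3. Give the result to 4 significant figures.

R_eq = 7.637 Ω

MNA unknowns: 4 node voltages V₁..V_4
R1: Y=0.2079 on G[2,4]
R2: Y=0.004831 on G[3,1]
R3: Y=0.0006757 on G[0,4]
R4: Y=0.9174 on G[4,1]
R5: Y=0.0001073 on G[2,4]
R6: Y=0.001504 on G[0,1]
R7: Y=0.009901 on G[4,1]
R8: Y=0.5747 on G[3,0]
R9: Y=0.001597 on G[3,2]
R10: Y=0.001942 on G[2,4]
R11: Y=0.006173 on G[4,2]
R12: Y=0.03021 on G[1,2]
R13: Y=0.0003831 on G[2,0]
R14: Y=0.1220 on G[2,3]
R15: Y=0.9174 on G[0,3]
R16: Y=0.0002227 on G[2,3]
R17: Y=0.1171 on G[0,3]
Iprobe: z[2]−=0.129, z[3]+=0.129
solve → V1=-0.9517, V2=-0.9837, V3=0.001525, V4=-0.9572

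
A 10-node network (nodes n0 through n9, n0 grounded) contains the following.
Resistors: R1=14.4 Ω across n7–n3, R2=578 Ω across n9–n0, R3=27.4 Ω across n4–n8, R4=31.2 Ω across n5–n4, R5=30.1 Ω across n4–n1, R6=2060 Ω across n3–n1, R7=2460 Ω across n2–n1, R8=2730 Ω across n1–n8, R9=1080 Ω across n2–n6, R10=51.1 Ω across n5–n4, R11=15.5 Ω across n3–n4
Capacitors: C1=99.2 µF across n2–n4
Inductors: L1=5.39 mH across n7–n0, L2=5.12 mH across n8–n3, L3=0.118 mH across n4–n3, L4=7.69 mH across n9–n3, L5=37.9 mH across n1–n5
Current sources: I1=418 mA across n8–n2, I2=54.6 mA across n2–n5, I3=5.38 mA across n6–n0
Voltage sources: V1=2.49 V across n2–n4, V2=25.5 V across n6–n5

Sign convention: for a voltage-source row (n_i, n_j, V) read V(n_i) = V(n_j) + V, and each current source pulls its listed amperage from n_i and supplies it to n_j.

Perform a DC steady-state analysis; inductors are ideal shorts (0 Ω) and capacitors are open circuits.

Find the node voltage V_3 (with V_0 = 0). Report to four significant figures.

-0.07559 V

Element admittances at DC:
  Y(R1) = 0.06944 S between n7,n3
  Y(R2) = 0.001730 S between n9,n0
  Y(R3) = 0.03650 S between n4,n8
  Y(C1) = 0.000 S between n2,n4
  L1: short n7↔n0 (DC inductor)
  Y(R4) = 0.03205 S between n5,n4
  Y(R5) = 0.03322 S between n4,n1
  Y(R6) = 0.0004854 S between n3,n1
  Y(R7) = 0.0004065 S between n2,n1
  I1: injects 0.418 A into n2 (from n8)
  I2: injects 0.0546 A into n5 (from n2)
  L2: short n8↔n3 (DC inductor)
  Y(R8) = 0.0003663 S between n1,n8
  I3: injects 0.00538 A into n0 (from n6)
  Y(R9) = 0.0009259 S between n2,n6
  L3: short n4↔n3 (DC inductor)
  L4: short n9↔n3 (DC inductor)
  Y(R10) = 0.01957 S between n5,n4
  Y(R11) = 0.06452 S between n3,n4
  L5: short n1↔n5 (DC inductor)
  V1: constraint V(n2)−V(n4) = 2.49
  V2: constraint V(n6)−V(n5) = 25.5
Assemble and solve the 16×16 MNA system:
  V(n1)=0.2568  V(n2)=2.414  V(n3)=-0.07559  V(n4)=-0.07559  V(n5)=0.2568  V(n6)=25.76  V(n7)=0.000  V(n8)=-0.07559  V(n9)=-0.07559
  i(L1)=-0.005249  i(L2)=-0.4179  i(L3)=0.4123  i(L4)=0.0001308  i(L5)=-0.01045  i(V1)=0.3841  i(V2)=-0.02699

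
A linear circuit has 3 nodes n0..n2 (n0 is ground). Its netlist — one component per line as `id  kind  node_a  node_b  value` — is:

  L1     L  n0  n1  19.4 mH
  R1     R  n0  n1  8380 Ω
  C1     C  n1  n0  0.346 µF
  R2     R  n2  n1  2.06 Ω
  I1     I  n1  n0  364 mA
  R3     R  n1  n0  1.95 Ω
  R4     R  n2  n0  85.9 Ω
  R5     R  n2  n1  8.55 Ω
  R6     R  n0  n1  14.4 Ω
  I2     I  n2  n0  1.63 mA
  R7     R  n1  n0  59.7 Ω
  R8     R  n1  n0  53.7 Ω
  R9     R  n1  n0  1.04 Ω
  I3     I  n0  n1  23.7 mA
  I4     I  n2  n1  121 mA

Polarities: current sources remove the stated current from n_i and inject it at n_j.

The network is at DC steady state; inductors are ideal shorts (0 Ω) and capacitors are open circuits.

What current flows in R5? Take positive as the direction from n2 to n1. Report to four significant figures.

Element admittances at DC:
  L1: short n0↔n1 (DC inductor)
  Y(R1) = 0.0001193 S between n0,n1
  Y(C1) = 0.000 S between n1,n0
  Y(R2) = 0.4854 S between n2,n1
  I1: injects 0.364 A into n0 (from n1)
  Y(R3) = 0.5128 S between n1,n0
  Y(R4) = 0.01164 S between n2,n0
  Y(R5) = 0.1170 S between n2,n1
  Y(R6) = 0.06944 S between n0,n1
  I2: injects 0.00163 A into n0 (from n2)
  Y(R7) = 0.01675 S between n1,n0
  Y(R8) = 0.01862 S between n1,n0
  Y(R9) = 0.9615 S between n1,n0
  I3: injects 0.0237 A into n1 (from n0)
  I4: injects 0.121 A into n1 (from n2)
Assemble and solve the 3×3 MNA system:
  V(n1)=0.000  V(n2)=-0.1997
  i(L1)=0.3396

-0.02336 A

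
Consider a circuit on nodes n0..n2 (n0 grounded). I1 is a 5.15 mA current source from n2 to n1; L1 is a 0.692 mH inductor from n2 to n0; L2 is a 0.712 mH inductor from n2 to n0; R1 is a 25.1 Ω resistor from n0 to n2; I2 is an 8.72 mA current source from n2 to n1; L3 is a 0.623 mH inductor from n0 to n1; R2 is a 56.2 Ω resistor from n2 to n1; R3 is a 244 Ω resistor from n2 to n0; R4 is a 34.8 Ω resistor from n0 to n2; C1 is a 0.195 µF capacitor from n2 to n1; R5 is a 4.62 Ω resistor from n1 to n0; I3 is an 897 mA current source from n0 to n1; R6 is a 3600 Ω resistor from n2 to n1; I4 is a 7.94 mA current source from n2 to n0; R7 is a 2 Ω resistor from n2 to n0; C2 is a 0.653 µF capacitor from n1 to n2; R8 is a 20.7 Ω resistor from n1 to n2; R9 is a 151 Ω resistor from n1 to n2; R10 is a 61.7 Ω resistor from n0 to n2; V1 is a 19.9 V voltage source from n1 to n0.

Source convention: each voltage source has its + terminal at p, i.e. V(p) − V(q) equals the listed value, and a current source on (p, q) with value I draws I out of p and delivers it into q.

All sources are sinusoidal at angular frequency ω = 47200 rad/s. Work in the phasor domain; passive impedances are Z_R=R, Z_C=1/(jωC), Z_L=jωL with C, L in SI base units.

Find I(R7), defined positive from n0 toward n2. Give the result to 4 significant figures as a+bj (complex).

MNA unknowns: 2 node voltages V₁..V_2 plus 1 source current (V1)
I1: z[2]−=0.00515, z[1]+=0.00515
L1: Y=0.000-0.03062j on G[2,0]
L2: Y=0.000-0.02976j on G[2,0]
R1: Y=0.03984+0.000j on G[0,2]
I2: z[2]−=0.00872, z[1]+=0.00872
L3: Y=0.000-0.03401j on G[0,1]
R2: Y=0.01779+0.000j on G[2,1]
R3: Y=0.004098+0.000j on G[2,0]
R4: Y=0.02874+0.000j on G[0,2]
C1: Y=0.000+0.009204j on G[2,1]
R5: Y=0.2165+0.000j on G[1,0]
I3: z[0]−=0.897, z[1]+=0.897
R6: Y=0.0002778+0.000j on G[2,1]
I4: z[2]−=0.00794, z[0]+=0.00794
R7: Y=0.5000+0.000j on G[2,0]
C2: Y=0.000+0.03082j on G[1,2]
R8: Y=0.04831+0.000j on G[1,2]
R9: Y=0.006623+0.000j on G[1,2]
R10: Y=0.01621+0.000j on G[0,2]
V1: row V1−V0=19.9, i_V1 at 1,0
solve → V1=19.90+0.000j, V2=2.123+1.269j
aux → i_V1=-4.745+0.05782j

-1.061-0.6343j A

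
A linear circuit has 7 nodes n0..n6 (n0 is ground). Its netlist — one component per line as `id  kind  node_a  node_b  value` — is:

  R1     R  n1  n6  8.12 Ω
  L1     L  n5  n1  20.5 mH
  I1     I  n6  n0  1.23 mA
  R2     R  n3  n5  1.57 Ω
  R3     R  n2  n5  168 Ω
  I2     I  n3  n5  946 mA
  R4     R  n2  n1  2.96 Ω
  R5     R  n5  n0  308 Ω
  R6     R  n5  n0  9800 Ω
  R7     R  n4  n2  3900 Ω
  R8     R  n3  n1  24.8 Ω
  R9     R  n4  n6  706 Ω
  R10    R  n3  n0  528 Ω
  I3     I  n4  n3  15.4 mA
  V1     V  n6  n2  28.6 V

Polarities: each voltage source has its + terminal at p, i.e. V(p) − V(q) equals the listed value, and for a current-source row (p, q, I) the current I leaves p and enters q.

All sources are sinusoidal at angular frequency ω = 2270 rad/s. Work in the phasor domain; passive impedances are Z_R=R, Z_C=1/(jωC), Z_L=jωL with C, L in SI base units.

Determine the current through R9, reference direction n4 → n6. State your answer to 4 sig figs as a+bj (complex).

Apply KCL at each of the 6 non-ground nodes and solve the resulting linear system.
Node n1: branches {R1, L1, R4, R8} → V_1 = -0.2219-0.2367j
Node n2: branches {R3, R4, R7, V1} → V_2 = -7.794-0.2336j
Node n3: branches {R2, I2, R8, R10, I3} → V_3 = -1.129-0.009184j
Node n4: branches {R7, R9, I3} → V_4 = 7.216-0.2336j
Node n5: branches {L1, R2, R3, I2, R5, R6} → V_5 = 0.2712+0.005194j
Node n6: branches {R1, I1, R9, V1} → V_6 = 20.81-0.2336j
Source currents: i(V1)=-2.610-0.0003798j

-0.01925+0.000j A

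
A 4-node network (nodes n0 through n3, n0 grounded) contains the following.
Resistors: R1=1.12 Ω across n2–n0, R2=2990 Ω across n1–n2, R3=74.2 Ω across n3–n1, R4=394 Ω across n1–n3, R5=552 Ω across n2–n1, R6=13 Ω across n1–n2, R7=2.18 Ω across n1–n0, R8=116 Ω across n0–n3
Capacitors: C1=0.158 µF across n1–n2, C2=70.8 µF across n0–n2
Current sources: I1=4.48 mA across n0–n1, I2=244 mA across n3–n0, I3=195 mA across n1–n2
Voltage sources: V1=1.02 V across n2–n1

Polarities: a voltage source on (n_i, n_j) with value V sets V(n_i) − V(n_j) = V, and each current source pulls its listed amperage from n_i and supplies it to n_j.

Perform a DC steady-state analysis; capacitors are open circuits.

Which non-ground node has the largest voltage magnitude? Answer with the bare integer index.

Element admittances at DC:
  Y(R1) = 0.8929 S between n2,n0
  Y(C1) = 0.000 S between n1,n2
  I1: injects 0.00448 A into n1 (from n0)
  Y(C2) = 0.000 S between n0,n2
  I2: injects 0.244 A into n0 (from n3)
  Y(R2) = 0.0003344 S between n1,n2
  Y(R3) = 0.01348 S between n3,n1
  Y(R4) = 0.002538 S between n1,n3
  Y(R5) = 0.001812 S between n2,n1
  Y(R6) = 0.07692 S between n1,n2
  Y(R7) = 0.4587 S between n1,n0
  I3: injects 0.195 A into n2 (from n1)
  Y(R8) = 0.008621 S between n0,n3
  V1: constraint V(n2)−V(n1) = 1.02
Assemble and solve the 4×4 MNA system:
  V(n1)=-0.7846  V(n2)=0.2354  V(n3)=-10.41
  i(V1)=-0.09582

3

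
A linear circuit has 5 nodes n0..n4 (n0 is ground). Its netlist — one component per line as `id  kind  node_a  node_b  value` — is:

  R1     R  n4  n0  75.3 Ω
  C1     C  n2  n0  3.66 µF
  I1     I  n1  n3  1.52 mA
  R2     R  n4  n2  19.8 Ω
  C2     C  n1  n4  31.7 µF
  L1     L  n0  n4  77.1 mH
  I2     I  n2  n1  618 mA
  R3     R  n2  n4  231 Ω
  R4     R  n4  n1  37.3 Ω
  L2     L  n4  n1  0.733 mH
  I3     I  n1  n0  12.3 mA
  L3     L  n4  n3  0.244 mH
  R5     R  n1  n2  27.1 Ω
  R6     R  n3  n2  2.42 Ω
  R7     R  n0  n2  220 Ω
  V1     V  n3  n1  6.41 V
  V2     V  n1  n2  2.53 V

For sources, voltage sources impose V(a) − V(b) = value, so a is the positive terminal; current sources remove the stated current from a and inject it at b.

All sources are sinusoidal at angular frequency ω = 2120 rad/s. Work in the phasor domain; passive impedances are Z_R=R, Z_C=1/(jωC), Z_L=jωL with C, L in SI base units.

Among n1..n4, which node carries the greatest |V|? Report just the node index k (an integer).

Element admittances at ω=2120 rad/s:
  Y(R1) = 0.01328+0.000j S between n4,n0
  Y(C1) = 0.000+0.007759j S between n2,n0
  I1: injects 0.00152 A into n3 (from n1)
  Y(R2) = 0.05051+0.000j S between n4,n2
  Y(C2) = 0.000+0.06720j S between n1,n4
  Y(L1) = 0.000-0.006118j S between n0,n4
  I2: injects 0.618 A into n1 (from n2)
  Y(R3) = 0.004329+0.000j S between n2,n4
  Y(R4) = 0.02681+0.000j S between n4,n1
  Y(L2) = 0.000-0.6435j S between n4,n1
  I3: injects 0.0123 A into n0 (from n1)
  Y(L3) = 0.000-1.933j S between n4,n3
  Y(R5) = 0.03690+0.000j S between n1,n2
  Y(R6) = 0.4132+0.000j S between n3,n2
  Y(R7) = 0.004545+0.000j S between n0,n2
  V1: constraint V(n3)−V(n1) = 6.41
  V2: constraint V(n1)−V(n2) = 2.53
Assemble and solve the 6×6 MNA system:
  V(n1)=-3.346+3.278j  V(n2)=-5.876+3.278j  V(n3)=3.064+3.278j  V(n4)=1.597+3.047j
  i(V1)=-4.141+2.837j  i(V2)=-3.631-0.01797j

2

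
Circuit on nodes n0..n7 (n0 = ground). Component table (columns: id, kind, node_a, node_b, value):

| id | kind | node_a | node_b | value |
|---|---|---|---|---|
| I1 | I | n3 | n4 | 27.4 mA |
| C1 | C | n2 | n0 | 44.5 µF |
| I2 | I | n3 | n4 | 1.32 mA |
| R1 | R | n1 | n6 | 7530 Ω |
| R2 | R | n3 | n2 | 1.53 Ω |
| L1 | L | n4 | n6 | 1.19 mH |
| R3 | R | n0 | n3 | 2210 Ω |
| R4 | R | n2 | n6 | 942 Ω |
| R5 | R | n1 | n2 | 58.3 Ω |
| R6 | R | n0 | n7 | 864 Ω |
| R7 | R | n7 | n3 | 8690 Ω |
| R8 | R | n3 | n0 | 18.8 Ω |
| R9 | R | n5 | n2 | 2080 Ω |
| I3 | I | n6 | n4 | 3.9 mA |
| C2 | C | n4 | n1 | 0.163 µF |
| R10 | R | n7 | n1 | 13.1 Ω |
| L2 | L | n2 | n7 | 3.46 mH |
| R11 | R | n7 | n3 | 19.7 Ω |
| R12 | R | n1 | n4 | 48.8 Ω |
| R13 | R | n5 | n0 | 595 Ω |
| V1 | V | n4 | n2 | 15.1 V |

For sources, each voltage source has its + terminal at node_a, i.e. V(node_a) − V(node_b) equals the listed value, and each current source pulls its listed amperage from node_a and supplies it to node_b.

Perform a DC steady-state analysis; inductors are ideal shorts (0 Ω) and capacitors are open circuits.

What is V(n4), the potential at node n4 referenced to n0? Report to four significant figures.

Apply KCL at each of the 7 non-ground nodes and solve the resulting linear system.
Node n1: branches {R1, R5, C2, R10, R12} → V_1 = 2.769
Node n2: branches {C1, R2, R4, R5, R9, L2, V1} → V_2 = 0.03955
Node n3: branches {I1, I2, R2, R3, R7, R8, R11} → V_3 = -0.001129
Node n4: branches {I1, I2, L1, I3, C2, R12, V1} → V_4 = 15.14
Node n5: branches {R9, R13} → V_5 = 0.008798
Node n6: branches {R1, L1, R4, I3} → V_6 = 15.14
Node n7: branches {R6, R7, R10, L2, R11} → V_7 = 0.03955
Source currents: i(L1)=0.02157, i(L2)=-0.2062, i(V1)=-0.2425

15.14 V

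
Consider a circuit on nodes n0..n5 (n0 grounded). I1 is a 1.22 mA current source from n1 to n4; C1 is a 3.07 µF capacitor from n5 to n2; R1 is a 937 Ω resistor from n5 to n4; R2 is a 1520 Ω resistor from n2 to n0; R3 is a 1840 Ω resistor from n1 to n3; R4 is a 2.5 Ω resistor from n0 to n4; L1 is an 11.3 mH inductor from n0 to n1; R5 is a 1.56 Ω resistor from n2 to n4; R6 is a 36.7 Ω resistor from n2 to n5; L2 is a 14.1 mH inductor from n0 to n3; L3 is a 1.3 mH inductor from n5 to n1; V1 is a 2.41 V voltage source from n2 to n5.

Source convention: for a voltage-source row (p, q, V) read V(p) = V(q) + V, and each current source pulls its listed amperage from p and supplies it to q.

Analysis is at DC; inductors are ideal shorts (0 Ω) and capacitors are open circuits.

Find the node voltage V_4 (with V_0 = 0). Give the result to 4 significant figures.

1.484 V

Apply KCL at each of the 5 non-ground nodes and solve the resulting linear system.
Node n1: branches {I1, R3, L1, L3} → V_1 = 0.000
Node n2: branches {C1, R2, R5, R6, V1} → V_2 = 2.410
Node n3: branches {R3, L2} → V_3 = 0.000
Node n4: branches {I1, R1, R4, R5} → V_4 = 1.484
Node n5: branches {C1, R1, R6, L3, V1} → V_5 = 0.000
Source currents: i(L1)=0.5950, i(L2)=0.000, i(L3)=-0.5938, i(V1)=-0.6611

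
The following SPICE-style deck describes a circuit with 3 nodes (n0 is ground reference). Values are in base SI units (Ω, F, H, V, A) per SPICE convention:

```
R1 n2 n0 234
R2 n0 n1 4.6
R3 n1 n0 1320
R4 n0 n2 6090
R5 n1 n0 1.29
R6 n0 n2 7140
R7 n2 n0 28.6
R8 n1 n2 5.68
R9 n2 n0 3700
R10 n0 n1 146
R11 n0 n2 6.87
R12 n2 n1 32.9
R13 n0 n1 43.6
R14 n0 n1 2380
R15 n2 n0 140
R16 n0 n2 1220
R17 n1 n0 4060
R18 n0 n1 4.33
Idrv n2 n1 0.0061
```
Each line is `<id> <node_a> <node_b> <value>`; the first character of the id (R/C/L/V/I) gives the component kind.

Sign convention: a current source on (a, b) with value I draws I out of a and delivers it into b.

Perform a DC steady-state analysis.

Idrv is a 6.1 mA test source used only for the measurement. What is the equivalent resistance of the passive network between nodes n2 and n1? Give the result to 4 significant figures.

MNA unknowns: 2 node voltages V₁..V_2
R1: Y=0.004274 on G[2,0]
R2: Y=0.2174 on G[0,1]
R3: Y=0.0007576 on G[1,0]
R4: Y=0.0001642 on G[0,2]
R5: Y=0.7752 on G[1,0]
R6: Y=0.0001401 on G[0,2]
R7: Y=0.03497 on G[2,0]
R8: Y=0.1761 on G[1,2]
R9: Y=0.0002703 on G[2,0]
R10: Y=0.006849 on G[0,1]
R11: Y=0.1456 on G[0,2]
R12: Y=0.03040 on G[2,1]
R13: Y=0.02294 on G[0,1]
R14: Y=0.0004202 on G[0,1]
R15: Y=0.007143 on G[2,0]
R16: Y=0.0008197 on G[0,2]
R17: Y=0.0002463 on G[1,0]
R18: Y=0.2309 on G[0,1]
Idrv: z[2]−=0.0061, z[1]+=0.0061
solve → V1=0.002178, V2=-0.01413

R_eq = 2.674 Ω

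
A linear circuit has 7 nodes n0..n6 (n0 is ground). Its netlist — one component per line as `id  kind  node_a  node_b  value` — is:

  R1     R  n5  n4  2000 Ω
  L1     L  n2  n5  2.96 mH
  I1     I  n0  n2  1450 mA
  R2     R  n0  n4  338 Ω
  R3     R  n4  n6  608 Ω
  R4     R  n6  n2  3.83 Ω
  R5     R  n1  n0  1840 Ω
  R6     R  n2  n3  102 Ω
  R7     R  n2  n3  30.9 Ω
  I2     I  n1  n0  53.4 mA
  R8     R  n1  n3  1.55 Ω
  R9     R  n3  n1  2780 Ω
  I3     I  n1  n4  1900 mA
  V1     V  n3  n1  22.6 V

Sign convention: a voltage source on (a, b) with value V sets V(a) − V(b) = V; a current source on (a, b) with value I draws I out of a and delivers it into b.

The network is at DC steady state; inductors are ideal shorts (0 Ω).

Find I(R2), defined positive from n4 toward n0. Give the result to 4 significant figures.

1.334 A

MNA unknowns: 6 node voltages V₁..V_6 plus 2 source currents (L1, V1)
R1: Y=0.0005000 on G[5,4]
L1: row V2−V5=0, i_L1 at 2,5
I1: z[0]−=1.45, z[2]+=1.45
R2: Y=0.002959 on G[0,4]
R3: Y=0.001645 on G[4,6]
R4: Y=0.2611 on G[6,2]
R5: Y=0.0005435 on G[1,0]
R6: Y=0.009804 on G[2,3]
R7: Y=0.03236 on G[2,3]
I2: z[1]−=0.0534, z[0]+=0.0534
R8: Y=0.6452 on G[1,3]
R9: Y=0.0003597 on G[3,1]
I3: z[1]−=1.9, z[4]+=1.9
V1: row V3−V1=22.6, i_V1 at 3,1
solve → V1=115.3, V2=185.7, V3=137.9, V4=450.9, V5=185.7, V6=187.3
aux → i_L1=-0.1326, i_V1=-12.57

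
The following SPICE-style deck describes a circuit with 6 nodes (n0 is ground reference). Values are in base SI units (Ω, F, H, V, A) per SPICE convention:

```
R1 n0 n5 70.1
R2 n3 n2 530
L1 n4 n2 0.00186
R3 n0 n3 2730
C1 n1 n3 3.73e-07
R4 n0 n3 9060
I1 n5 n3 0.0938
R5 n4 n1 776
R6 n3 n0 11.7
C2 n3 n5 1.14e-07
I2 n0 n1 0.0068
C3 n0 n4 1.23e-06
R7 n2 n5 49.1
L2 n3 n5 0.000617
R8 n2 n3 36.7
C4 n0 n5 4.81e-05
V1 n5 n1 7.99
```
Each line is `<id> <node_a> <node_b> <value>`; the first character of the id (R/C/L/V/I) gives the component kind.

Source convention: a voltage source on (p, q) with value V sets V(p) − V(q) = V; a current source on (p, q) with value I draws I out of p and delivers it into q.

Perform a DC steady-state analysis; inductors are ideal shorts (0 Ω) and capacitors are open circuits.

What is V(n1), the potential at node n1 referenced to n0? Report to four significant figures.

MNA unknowns: 5 node voltages V₁..V_5 plus 3 source currents (L1, L2, V1)
R1: Y=0.01427 on G[0,5]
R2: Y=0.001887 on G[3,2]
L1: row V4−V2=0, i_L1 at 4,2
R3: Y=0.0003663 on G[0,3]
C1: Y=0.000 on G[1,3]
R4: Y=0.0001104 on G[0,3]
I1: z[5]−=0.0938, z[3]+=0.0938
R5: Y=0.001289 on G[4,1]
R6: Y=0.08547 on G[3,0]
C2: Y=0.000 on G[3,5]
I2: z[0]−=0.0068, z[1]+=0.0068
C3: Y=0.000 on G[0,4]
R7: Y=0.02037 on G[2,5]
L2: row V3−V5=0, i_L2 at 3,5
R8: Y=0.02725 on G[2,3]
C4: Y=0.000 on G[0,5]
V1: row V5−V1=7.99, i_V1 at 5,1
solve → V1=-7.922, V2=-0.1349, V3=0.06786, V4=-0.1349, V5=0.06786
aux → i_L1=-0.01004, i_L2=0.08206, i_V1=-0.01684

-7.922 V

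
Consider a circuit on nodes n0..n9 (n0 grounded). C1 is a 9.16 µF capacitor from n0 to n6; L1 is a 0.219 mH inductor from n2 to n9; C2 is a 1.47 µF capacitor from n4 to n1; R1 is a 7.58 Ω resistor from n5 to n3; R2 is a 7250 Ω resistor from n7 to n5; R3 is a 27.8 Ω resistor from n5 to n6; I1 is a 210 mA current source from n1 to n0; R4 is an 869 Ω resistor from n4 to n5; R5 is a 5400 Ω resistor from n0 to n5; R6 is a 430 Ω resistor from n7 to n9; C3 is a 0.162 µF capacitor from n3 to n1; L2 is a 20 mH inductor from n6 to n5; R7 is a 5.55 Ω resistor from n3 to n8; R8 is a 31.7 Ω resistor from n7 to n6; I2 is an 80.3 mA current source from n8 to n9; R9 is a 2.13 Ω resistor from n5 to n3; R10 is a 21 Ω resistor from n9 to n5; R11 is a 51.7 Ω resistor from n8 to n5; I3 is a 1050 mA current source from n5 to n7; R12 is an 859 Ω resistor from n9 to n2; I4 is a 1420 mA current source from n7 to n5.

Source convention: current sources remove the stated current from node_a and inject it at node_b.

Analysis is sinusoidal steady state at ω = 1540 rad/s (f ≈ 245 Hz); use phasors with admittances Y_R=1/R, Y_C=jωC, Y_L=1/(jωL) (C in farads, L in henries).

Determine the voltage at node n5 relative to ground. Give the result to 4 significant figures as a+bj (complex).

MNA unknowns: 9 node voltages V₁..V_9
C1: Y=0.000+0.01411j on G[0,6]
L1: Y=0.000-2.965j on G[2,9]
C2: Y=0.000+0.002264j on G[4,1]
R1: Y=0.1319+0.000j on G[5,3]
R2: Y=0.0001379+0.000j on G[7,5]
R3: Y=0.03597+0.000j on G[5,6]
I1: z[1]−=0.21, z[0]+=0.21
R4: Y=0.001151+0.000j on G[4,5]
R5: Y=0.0001852+0.000j on G[0,5]
R6: Y=0.002326+0.000j on G[7,9]
C3: Y=0.000+0.0002495j on G[3,1]
L2: Y=0.000-0.03247j on G[6,5]
R7: Y=0.1802+0.000j on G[3,8]
R8: Y=0.03155+0.000j on G[7,6]
I2: z[8]−=0.0803, z[9]+=0.0803
R9: Y=0.4695+0.000j on G[5,3]
R10: Y=0.04762+0.000j on G[9,5]
R11: Y=0.01934+0.000j on G[8,5]
I3: z[5]−=1.05, z[7]+=1.05
R12: Y=0.001164+0.000j on G[9,2]
I4: z[7]−=1.42, z[5]+=1.42
solve → V1=-140.8+127.9j, V2=2.823+16.48j, V3=1.644+16.49j, V4=-156.5+47.44j, V5=1.806+16.55j, V6=-0.2173+14.91j, V7=-10.88+15.02j, V8=1.257+16.50j, V9=2.823+16.48j

1.806+16.55j V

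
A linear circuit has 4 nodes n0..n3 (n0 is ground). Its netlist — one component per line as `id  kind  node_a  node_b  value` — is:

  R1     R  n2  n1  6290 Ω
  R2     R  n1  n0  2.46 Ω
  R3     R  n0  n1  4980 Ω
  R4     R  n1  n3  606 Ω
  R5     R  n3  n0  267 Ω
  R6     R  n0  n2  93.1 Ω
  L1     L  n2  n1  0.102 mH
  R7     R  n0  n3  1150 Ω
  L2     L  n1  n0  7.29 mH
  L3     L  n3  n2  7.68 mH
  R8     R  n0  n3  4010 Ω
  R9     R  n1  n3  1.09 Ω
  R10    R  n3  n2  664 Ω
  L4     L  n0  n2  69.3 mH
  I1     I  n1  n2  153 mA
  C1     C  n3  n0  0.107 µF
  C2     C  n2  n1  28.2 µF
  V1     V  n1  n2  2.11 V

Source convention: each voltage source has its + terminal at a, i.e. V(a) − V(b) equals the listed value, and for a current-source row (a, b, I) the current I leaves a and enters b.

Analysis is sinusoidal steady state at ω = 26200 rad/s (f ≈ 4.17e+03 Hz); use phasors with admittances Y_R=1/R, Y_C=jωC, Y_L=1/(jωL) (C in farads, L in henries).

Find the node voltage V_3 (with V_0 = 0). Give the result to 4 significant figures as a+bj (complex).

0.05005+0.008697j V

MNA unknowns: 3 node voltages V₁..V_3 plus 1 source current (V1)
R1: Y=0.0001590+0.000j on G[2,1]
R2: Y=0.4065+0.000j on G[1,0]
R3: Y=0.0002008+0.000j on G[0,1]
R4: Y=0.001650+0.000j on G[1,3]
R5: Y=0.003745+0.000j on G[3,0]
R6: Y=0.01074+0.000j on G[0,2]
L1: Y=0.000-0.3742j on G[2,1]
R7: Y=0.0008696+0.000j on G[0,3]
L2: Y=0.000-0.005236j on G[1,0]
L3: Y=0.000-0.004970j on G[3,2]
R8: Y=0.0002494+0.000j on G[0,3]
R9: Y=0.9174+0.000j on G[1,3]
R10: Y=0.001506+0.000j on G[3,2]
L4: Y=0.000-0.0005508j on G[0,2]
I1: z[1]−=0.153, z[2]+=0.153
C1: Y=0.000+0.002803j on G[3,0]
C2: Y=0.000+0.7388j on G[2,1]
V1: row V1−V2=2.11, i_V1 at 1,2
solve → V1=0.05380-0.002476j, V2=-2.056-0.002476j, V3=0.05005+0.008697j
aux → i_V1=-0.1787-0.7578j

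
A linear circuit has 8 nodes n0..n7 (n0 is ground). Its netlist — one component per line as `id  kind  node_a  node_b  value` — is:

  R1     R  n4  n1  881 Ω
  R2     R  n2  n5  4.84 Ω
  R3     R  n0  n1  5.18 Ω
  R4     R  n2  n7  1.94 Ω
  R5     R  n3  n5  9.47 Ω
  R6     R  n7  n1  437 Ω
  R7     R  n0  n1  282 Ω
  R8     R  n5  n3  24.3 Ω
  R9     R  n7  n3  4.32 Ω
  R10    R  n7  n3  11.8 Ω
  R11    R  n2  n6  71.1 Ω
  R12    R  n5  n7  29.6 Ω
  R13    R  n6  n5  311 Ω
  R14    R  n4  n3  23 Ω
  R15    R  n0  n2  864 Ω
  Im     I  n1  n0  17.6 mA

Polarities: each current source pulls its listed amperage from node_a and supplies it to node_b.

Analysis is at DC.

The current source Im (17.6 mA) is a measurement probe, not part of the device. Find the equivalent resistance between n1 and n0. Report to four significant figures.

Apply KCL at each of the 7 non-ground nodes and solve the resulting linear system.
Node n1: branches {R1, R3, R6, R7, Im} → V_1 = -0.08913
Node n2: branches {R2, R4, R11, R15} → V_2 = -0.06637
Node n3: branches {R5, R8, R9, R10, R14} → V_3 = -0.06653
Node n4: branches {R1, R14} → V_4 = -0.06710
Node n5: branches {R2, R5, R8, R12, R13} → V_5 = -0.06644
Node n6: branches {R11, R13} → V_6 = -0.06638
Node n7: branches {R4, R6, R9, R10, R12} → V_7 = -0.06649

R_eq = 5.064 Ω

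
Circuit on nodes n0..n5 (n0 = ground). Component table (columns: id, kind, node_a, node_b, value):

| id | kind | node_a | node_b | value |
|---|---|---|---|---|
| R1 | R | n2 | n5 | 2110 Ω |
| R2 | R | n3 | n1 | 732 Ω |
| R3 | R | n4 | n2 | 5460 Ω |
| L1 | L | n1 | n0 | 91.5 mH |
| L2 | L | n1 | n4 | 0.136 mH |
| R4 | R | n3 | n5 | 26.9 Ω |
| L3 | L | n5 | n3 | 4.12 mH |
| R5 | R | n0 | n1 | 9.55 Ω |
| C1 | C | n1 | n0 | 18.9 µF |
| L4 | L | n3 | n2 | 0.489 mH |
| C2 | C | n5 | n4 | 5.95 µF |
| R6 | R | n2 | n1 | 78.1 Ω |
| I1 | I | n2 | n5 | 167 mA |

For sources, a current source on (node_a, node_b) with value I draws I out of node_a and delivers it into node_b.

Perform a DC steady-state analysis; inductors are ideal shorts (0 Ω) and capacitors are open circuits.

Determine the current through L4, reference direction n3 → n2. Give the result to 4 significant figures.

MNA unknowns: 5 node voltages V₁..V_5 plus 4 source currents (L1, L2, L3, L4)
R1: Y=0.0004739 on G[2,5]
R2: Y=0.001366 on G[3,1]
R3: Y=0.0001832 on G[4,2]
L1: row V1−V0=0, i_L1 at 1,0
L2: row V1−V4=0, i_L2 at 1,4
R4: Y=0.03717 on G[3,5]
L3: row V5−V3=0, i_L3 at 5,3
R5: Y=0.1047 on G[0,1]
C1: Y=0.000 on G[1,0]
L4: row V3−V2=0, i_L4 at 3,2
C2: Y=0.000 on G[5,4]
R6: Y=0.01280 on G[2,1]
I1: z[2]−=0.167, z[5]+=0.167
solve → V1=0.000, V2=0.000, V3=0.000, V4=0.000, V5=0.000
aux → i_L1=0.000, i_L2=0.000, i_L3=0.1670, i_L4=0.1670

0.1670 A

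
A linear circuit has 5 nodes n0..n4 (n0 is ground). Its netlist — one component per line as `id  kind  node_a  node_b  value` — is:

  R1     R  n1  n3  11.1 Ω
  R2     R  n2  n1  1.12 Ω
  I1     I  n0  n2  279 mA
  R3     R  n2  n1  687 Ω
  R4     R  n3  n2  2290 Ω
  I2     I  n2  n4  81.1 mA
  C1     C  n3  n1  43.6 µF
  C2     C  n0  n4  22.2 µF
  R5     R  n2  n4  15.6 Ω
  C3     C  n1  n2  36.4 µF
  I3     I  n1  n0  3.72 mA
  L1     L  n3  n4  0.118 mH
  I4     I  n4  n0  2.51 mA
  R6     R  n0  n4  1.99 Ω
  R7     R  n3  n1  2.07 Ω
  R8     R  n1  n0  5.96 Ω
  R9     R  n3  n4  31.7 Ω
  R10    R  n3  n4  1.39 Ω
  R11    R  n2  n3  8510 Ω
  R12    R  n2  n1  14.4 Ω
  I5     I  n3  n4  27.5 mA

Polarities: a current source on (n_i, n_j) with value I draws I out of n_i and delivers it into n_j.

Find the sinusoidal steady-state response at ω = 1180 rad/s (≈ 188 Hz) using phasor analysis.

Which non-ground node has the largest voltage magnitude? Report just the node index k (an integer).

Element admittances at ω=1180 rad/s:
  Y(R1) = 0.09009+0.000j S between n1,n3
  Y(R2) = 0.8929+0.000j S between n2,n1
  I1: injects 0.279 A into n2 (from n0)
  Y(R3) = 0.001456+0.000j S between n2,n1
  Y(R4) = 0.0004367+0.000j S between n3,n2
  I2: injects 0.0811 A into n4 (from n2)
  Y(C1) = 0.000+0.05145j S between n3,n1
  Y(C2) = 0.000+0.02620j S between n0,n4
  Y(R5) = 0.06410+0.000j S between n2,n4
  Y(C3) = 0.000+0.04295j S between n1,n2
  I3: injects 0.00372 A into n0 (from n1)
  Y(L1) = 0.000-7.182j S between n3,n4
  I4: injects 0.00251 A into n0 (from n4)
  Y(R6) = 0.5025+0.000j S between n0,n4
  Y(R7) = 0.4831+0.000j S between n3,n1
  Y(R8) = 0.1678+0.000j S between n1,n0
  Y(R9) = 0.03155+0.000j S between n3,n4
  Y(R10) = 0.7194+0.000j S between n3,n4
  Y(R11) = 0.0001175+0.000j S between n2,n3
  Y(R12) = 0.06944+0.000j S between n2,n1
  I5: injects 0.0275 A into n4 (from n3)
Assemble and solve the 4×4 MNA system:
  V(n1)=0.5183-0.01452j  V(n2)=0.7010-0.02214j  V(n3)=0.3694-0.006296j  V(n4)=0.3690-0.01439j

2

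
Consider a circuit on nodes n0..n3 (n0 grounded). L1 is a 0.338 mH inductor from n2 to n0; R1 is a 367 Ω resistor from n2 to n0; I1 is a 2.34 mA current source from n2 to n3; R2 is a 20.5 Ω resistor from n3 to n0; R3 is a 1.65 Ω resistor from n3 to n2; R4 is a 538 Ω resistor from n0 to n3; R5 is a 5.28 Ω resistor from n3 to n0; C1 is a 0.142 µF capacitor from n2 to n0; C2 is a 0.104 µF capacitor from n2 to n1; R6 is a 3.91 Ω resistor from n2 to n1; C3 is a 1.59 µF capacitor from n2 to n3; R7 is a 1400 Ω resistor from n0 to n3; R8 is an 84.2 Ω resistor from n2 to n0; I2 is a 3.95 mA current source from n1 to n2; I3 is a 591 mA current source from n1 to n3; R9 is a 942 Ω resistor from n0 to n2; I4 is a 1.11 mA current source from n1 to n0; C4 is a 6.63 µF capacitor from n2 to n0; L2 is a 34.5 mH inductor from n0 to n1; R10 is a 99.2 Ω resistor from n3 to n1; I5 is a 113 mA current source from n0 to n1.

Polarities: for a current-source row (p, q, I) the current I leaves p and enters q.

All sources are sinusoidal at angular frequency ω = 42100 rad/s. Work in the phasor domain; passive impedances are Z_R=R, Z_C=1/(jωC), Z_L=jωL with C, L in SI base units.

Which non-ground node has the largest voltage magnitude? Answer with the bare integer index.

1

MNA unknowns: 3 node voltages V₁..V_3
L1: Y=0.000-0.07028j on G[2,0]
R1: Y=0.002725+0.000j on G[2,0]
I1: z[2]−=0.00234, z[3]+=0.00234
R2: Y=0.04878+0.000j on G[3,0]
R3: Y=0.6061+0.000j on G[3,2]
R4: Y=0.001859+0.000j on G[0,3]
R5: Y=0.1894+0.000j on G[3,0]
C1: Y=0.000+0.005978j on G[2,0]
C2: Y=0.000+0.004378j on G[2,1]
R6: Y=0.2558+0.000j on G[2,1]
C3: Y=0.000+0.06694j on G[2,3]
R7: Y=0.0007143+0.000j on G[0,3]
R8: Y=0.01188+0.000j on G[2,0]
I2: z[1]−=0.00395, z[2]+=0.00395
I3: z[1]−=0.591, z[3]+=0.591
R9: Y=0.001062+0.000j on G[0,2]
I4: z[1]−=0.00111, z[0]+=0.00111
C4: Y=0.000+0.2791j on G[2,0]
L2: Y=0.000-0.0006885j on G[0,1]
R10: Y=0.01008+0.000j on G[3,1]
I5: z[0]−=0.113, z[1]+=0.113
solve → V1=-1.872+0.1739j, V2=-0.08053+0.1529j, V3=0.6059+0.05656j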